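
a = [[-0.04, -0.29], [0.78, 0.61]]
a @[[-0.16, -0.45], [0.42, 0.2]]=[[-0.12, -0.04],  [0.13, -0.23]]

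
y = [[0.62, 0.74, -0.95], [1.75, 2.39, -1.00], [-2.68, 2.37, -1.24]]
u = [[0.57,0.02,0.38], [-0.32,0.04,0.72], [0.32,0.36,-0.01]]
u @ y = [[-0.63, 1.37, -1.03], [-2.06, 1.57, -0.63], [0.86, 1.07, -0.65]]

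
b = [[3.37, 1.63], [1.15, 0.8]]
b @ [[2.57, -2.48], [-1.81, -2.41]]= [[5.71, -12.29], [1.51, -4.78]]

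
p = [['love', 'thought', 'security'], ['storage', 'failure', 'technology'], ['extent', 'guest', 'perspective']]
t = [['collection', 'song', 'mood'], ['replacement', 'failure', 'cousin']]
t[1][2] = 'cousin'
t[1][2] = 'cousin'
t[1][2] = 'cousin'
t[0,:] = ['collection', 'song', 'mood']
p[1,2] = 'technology'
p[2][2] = 'perspective'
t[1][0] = 'replacement'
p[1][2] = 'technology'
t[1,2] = 'cousin'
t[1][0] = 'replacement'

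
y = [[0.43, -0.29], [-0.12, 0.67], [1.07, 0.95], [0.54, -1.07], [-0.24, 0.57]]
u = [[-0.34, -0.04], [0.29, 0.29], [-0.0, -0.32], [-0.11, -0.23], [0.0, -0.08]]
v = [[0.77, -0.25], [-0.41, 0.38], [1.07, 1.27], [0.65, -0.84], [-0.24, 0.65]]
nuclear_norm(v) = 3.26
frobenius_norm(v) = 2.31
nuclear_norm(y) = 3.01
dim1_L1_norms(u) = [0.38, 0.58, 0.32, 0.34, 0.08]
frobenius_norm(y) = 2.14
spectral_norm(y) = 1.71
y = v + u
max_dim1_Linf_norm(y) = 1.07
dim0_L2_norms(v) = [1.54, 1.72]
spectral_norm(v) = 1.76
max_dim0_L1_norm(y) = 3.55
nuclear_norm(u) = 0.92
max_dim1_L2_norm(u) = 0.41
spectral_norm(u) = 0.59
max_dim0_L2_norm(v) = 1.72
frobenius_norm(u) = 0.68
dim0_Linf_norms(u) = [0.34, 0.32]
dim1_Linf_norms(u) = [0.34, 0.29, 0.32, 0.23, 0.08]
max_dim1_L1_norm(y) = 2.02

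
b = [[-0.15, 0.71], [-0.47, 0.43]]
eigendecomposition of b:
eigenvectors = [[0.78+0.00j, (0.78-0j)], [(0.32+0.55j), 0.32-0.55j]]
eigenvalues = [(0.14+0.5j), (0.14-0.5j)]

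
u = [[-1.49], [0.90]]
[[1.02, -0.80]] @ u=[[-2.24]]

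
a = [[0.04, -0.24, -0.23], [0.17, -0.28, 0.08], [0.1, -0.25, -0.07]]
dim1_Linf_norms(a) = [0.24, 0.28, 0.25]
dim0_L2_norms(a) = [0.2, 0.45, 0.25]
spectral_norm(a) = 0.50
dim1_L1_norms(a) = [0.51, 0.53, 0.42]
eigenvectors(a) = [[0.69+0.00j, (0.69-0j), (-0.85+0j)],  [(0.17-0.51j), (0.17+0.51j), -0.43+0.00j],  [0.41-0.24j, (0.41+0.24j), (0.3+0j)]]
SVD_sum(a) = [[0.10, -0.26, -0.07], [0.11, -0.26, -0.07], [0.10, -0.25, -0.07]] + [[-0.06, 0.02, -0.16], [0.06, -0.02, 0.15], [0.00, -0.0, 0.0]] + [[0.00,0.00,-0.00], [0.0,0.0,-0.00], [-0.00,-0.0,0.0]]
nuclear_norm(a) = 0.74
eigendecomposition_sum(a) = [[(0.02+0.11j), (-0.12-0.15j), (-0.11+0.09j)], [0.08+0.01j, -0.14+0.05j, 0.04+0.11j], [0.05+0.06j, -0.12-0.05j, (-0.04+0.1j)]] + [[0.02-0.11j,(-0.12+0.15j),-0.11-0.09j],[(0.08-0.01j),-0.14-0.05j,0.04-0.11j],[0.05-0.06j,-0.12+0.05j,-0.04-0.10j]] + [[0j, 0.00+0.00j, (-0+0j)], [0j, 0j, (-0+0j)], [-0.00-0.00j, (-0-0j), -0j]]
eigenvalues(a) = [(-0.16+0.26j), (-0.16-0.26j), 0j]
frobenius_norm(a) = 0.55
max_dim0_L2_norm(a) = 0.45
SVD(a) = [[-0.58, 0.71, -0.39], [-0.59, -0.7, -0.4], [-0.56, -0.0, 0.83]] @ diag([0.49588729103704005, 0.23936236789374193, 0.0012047506990826708]) @ [[-0.36, 0.90, 0.25], [-0.38, 0.11, -0.92], [-0.85, -0.43, 0.3]]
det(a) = 0.00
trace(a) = -0.31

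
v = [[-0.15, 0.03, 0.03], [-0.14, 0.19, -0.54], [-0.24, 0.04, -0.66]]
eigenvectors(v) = [[0.09, -0.83, -0.1],  [-0.55, 0.33, -1.00],  [-0.83, 0.44, -0.02]]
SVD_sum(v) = [[-0.01,0.0,-0.02], [-0.18,0.10,-0.54], [-0.21,0.12,-0.65]] + [[-0.14, -0.02, 0.04],  [0.04, 0.00, -0.01],  [-0.03, -0.00, 0.01]] + [[-0.0, 0.04, 0.01],[-0.00, 0.09, 0.02],[0.00, -0.07, -0.01]]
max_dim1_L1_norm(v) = 0.94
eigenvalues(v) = [-0.61, -0.18, 0.17]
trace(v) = -0.62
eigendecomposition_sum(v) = [[0.04,  -0.01,  0.07], [-0.22,  0.03,  -0.44], [-0.34,  0.05,  -0.68]] + [[-0.19, 0.02, -0.03], [0.07, -0.01, 0.01], [0.1, -0.01, 0.02]] + [[0.0, 0.02, -0.01], [0.01, 0.17, -0.11], [0.0, 0.00, -0.00]]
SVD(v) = [[-0.03, 0.94, -0.35], [-0.64, -0.28, -0.72], [-0.77, 0.20, 0.61]] @ diag([0.9088100035450077, 0.1578730811368846, 0.12466141226887315]) @ [[0.31, -0.17, 0.94], [-0.95, -0.11, 0.29], [0.05, -0.98, -0.19]]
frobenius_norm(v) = 0.93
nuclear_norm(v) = 1.19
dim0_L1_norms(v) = [0.53, 0.26, 1.23]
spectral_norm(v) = 0.91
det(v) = 0.02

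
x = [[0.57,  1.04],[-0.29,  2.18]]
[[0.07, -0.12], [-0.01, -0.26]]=x@[[0.1, -0.00], [0.01, -0.12]]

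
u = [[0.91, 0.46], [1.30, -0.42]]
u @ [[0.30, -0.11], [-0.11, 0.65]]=[[0.22,0.2],[0.44,-0.42]]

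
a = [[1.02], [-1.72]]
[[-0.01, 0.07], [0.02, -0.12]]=a @ [[-0.01,  0.07]]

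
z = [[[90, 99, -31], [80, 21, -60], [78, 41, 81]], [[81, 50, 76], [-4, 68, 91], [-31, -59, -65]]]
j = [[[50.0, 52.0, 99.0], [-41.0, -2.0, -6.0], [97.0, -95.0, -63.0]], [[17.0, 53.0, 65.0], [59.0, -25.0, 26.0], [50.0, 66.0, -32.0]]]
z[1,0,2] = 76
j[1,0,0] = 17.0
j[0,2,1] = -95.0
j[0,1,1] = -2.0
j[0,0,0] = 50.0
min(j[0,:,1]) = -95.0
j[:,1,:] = [[-41.0, -2.0, -6.0], [59.0, -25.0, 26.0]]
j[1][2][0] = 50.0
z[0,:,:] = [[90, 99, -31], [80, 21, -60], [78, 41, 81]]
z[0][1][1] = 21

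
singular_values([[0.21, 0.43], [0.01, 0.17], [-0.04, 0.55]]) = [0.73, 0.19]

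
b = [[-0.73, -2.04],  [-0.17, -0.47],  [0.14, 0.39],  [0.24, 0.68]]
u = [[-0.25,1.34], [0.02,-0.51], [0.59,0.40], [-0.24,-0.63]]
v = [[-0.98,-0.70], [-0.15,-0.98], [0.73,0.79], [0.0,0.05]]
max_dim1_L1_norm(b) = 2.77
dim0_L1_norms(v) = [1.86, 2.52]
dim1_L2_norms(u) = [1.36, 0.51, 0.71, 0.67]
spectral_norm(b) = 2.37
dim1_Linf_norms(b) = [2.04, 0.47, 0.39, 0.68]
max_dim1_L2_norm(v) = 1.2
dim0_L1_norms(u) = [1.1, 2.88]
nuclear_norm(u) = 2.30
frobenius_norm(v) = 1.90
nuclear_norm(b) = 2.38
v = b + u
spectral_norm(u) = 1.62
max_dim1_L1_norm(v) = 1.68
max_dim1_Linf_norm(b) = 2.04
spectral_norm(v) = 1.80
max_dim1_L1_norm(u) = 1.59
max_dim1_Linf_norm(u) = 1.34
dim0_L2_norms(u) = [0.68, 1.62]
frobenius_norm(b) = 2.37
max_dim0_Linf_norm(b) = 2.04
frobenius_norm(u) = 1.76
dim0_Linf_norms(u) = [0.59, 1.34]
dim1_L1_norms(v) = [1.68, 1.13, 1.52, 0.05]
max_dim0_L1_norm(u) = 2.88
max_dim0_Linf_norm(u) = 1.34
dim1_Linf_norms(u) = [1.34, 0.51, 0.59, 0.63]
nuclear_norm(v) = 2.40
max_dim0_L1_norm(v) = 2.52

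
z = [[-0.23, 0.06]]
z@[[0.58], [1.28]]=[[-0.06]]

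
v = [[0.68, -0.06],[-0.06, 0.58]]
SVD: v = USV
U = [[-0.91,0.42], [0.42,0.91]]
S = [0.71, 0.55]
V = [[-0.91, 0.42], [0.42, 0.91]]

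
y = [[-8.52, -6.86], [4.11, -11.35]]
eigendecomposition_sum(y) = [[(-4.26+3.93j),-3.43-6.66j],[2.05+3.99j,(-5.67+1.19j)]] + [[-4.26-3.93j,  (-3.43+6.66j)],[2.05-3.99j,  -5.67-1.19j]]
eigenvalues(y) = [(-9.93+5.12j), (-9.93-5.12j)]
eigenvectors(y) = [[(0.79+0j), 0.79-0.00j], [(0.16-0.59j), 0.16+0.59j]]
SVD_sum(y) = [[-1.05, -7.86], [-1.42, -10.61]] + [[-7.47, 1.00], [5.53, -0.74]]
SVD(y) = [[0.60, 0.8], [0.80, -0.60]] @ diag([13.321574623194207, 9.375513295743762]) @ [[-0.13, -0.99], [-0.99, 0.13]]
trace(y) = -19.87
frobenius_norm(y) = 16.29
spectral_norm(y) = 13.32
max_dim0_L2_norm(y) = 13.26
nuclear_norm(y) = 22.70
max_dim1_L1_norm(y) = 15.46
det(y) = 124.90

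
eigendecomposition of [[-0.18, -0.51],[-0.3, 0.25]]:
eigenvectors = [[-0.91, 0.61], [-0.41, -0.79]]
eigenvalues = [-0.41, 0.48]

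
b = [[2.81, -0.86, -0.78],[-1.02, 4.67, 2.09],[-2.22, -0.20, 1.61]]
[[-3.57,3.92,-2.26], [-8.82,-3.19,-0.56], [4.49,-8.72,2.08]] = b@[[-2.02, 0.61, -0.90], [-2.21, 1.42, -0.32], [-0.27, -4.40, 0.01]]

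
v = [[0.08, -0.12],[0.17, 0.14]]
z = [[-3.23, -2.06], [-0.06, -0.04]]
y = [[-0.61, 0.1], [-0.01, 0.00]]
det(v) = 0.03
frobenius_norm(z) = 3.83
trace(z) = -3.27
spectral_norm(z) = 3.83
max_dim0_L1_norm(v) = 0.26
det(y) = 0.00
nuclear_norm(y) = 0.62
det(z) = 0.01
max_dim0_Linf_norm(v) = 0.17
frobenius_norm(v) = 0.26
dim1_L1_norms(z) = [5.29, 0.1]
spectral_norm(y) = 0.62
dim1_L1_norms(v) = [0.2, 0.31]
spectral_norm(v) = 0.22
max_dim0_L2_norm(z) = 3.23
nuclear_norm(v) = 0.36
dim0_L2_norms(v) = [0.19, 0.18]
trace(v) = 0.22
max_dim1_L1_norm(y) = 0.71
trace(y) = -0.61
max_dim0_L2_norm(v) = 0.19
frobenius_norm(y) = 0.62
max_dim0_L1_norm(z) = 3.29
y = z @ v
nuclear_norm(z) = 3.83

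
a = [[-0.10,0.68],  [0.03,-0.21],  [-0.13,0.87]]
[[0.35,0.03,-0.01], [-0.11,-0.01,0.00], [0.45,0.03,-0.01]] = a @ [[0.13, -0.19, 0.09], [0.54, 0.01, -0.0]]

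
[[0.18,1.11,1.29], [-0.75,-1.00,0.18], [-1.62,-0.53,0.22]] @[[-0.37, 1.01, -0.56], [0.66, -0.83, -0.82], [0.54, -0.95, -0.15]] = [[1.36, -1.96, -1.20], [-0.29, -0.1, 1.21], [0.37, -1.41, 1.31]]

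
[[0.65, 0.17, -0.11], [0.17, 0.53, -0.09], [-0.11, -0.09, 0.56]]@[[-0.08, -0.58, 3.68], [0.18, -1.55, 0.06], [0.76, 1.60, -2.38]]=[[-0.11, -0.82, 2.66], [0.01, -1.06, 0.87], [0.42, 1.1, -1.74]]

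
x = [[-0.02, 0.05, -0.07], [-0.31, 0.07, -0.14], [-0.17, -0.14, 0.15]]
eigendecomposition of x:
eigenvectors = [[0.05, 0.14, -0.30], [0.80, -0.77, -0.23], [0.60, -0.62, 0.93]]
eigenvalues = [-0.05, 0.01, 0.24]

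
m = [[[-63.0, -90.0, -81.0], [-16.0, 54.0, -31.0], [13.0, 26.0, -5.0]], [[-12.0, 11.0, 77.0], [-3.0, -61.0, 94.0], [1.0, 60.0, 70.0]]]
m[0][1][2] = -31.0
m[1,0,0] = -12.0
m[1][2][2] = 70.0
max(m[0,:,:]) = 54.0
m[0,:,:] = [[-63.0, -90.0, -81.0], [-16.0, 54.0, -31.0], [13.0, 26.0, -5.0]]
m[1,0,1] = 11.0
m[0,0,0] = -63.0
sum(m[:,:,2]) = 124.0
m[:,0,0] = [-63.0, -12.0]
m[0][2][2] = -5.0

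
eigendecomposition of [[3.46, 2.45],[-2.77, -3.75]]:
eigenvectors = [[0.91, -0.37], [-0.41, 0.93]]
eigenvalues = [2.35, -2.64]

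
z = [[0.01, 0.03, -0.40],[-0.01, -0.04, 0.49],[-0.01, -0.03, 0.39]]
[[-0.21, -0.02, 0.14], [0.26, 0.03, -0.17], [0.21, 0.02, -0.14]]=z @ [[1.11,-0.36,-0.01], [0.33,0.27,-0.22], [0.58,0.07,-0.37]]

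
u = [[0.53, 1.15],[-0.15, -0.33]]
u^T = [[0.53,  -0.15], [1.15,  -0.33]]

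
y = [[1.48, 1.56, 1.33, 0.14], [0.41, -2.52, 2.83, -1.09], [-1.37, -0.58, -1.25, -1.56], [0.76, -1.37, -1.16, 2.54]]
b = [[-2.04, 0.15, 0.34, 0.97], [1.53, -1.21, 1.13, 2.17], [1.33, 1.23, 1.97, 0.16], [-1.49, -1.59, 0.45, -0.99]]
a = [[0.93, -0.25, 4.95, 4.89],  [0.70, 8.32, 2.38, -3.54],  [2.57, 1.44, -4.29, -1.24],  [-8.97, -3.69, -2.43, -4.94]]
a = y @ b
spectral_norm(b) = 3.76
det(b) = -34.86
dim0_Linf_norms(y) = [1.48, 2.52, 2.83, 2.54]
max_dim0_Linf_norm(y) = 2.83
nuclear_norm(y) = 11.08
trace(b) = -2.27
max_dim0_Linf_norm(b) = 2.17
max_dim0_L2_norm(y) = 3.56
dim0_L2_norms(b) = [3.24, 2.35, 2.34, 2.58]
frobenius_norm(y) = 6.21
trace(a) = 0.02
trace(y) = 0.25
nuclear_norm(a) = 29.51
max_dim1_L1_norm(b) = 6.04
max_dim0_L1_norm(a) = 14.61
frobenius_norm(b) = 5.31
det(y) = 17.99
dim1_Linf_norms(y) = [1.56, 2.83, 1.56, 2.54]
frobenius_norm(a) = 17.04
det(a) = -626.09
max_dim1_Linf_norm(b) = 2.17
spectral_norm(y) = 4.08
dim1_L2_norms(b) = [2.29, 3.13, 2.68, 2.44]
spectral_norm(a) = 12.29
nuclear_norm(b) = 10.15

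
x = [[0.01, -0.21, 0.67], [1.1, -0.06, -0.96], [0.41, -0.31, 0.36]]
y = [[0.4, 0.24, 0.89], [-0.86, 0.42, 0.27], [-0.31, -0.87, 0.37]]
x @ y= [[-0.02,  -0.67,  0.2], [0.79,  1.07,  0.61], [0.32,  -0.34,  0.41]]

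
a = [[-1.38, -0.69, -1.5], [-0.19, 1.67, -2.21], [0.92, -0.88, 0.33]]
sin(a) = [[-1.62,-0.46,-1.02], [-0.04,0.07,-1.18], [0.59,-0.44,-0.59]]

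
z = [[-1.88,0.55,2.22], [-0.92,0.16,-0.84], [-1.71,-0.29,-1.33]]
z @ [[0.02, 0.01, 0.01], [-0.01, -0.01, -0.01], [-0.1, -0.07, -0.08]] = [[-0.27,-0.18,-0.20], [0.06,0.05,0.06], [0.10,0.08,0.09]]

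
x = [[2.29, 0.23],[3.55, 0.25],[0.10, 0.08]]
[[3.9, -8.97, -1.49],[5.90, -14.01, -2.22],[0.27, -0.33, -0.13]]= x@[[1.56, -4.01, -0.56], [1.44, 0.92, -0.91]]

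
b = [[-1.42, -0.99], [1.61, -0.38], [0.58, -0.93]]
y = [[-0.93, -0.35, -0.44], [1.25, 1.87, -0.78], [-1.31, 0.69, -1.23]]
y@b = [[0.50, 1.46], [0.78, -1.22], [2.26, 2.18]]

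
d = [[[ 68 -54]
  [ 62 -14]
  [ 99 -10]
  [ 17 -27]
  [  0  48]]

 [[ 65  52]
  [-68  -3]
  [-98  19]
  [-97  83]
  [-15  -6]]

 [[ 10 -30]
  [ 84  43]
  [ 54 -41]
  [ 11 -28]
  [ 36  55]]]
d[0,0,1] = -54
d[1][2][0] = -98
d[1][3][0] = -97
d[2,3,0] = 11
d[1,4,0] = -15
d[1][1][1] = -3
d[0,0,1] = -54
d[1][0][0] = 65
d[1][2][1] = 19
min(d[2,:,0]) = 10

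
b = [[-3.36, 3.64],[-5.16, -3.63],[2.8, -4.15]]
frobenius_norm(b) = 9.46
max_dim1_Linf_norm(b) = 5.16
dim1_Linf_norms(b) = [3.64, 5.16, 4.15]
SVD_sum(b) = [[-3.80, 3.10], [-1.32, 1.08], [3.71, -3.03]] + [[0.44, 0.54], [-3.84, -4.71], [-0.91, -1.12]]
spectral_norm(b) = 7.07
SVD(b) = [[-0.69, 0.11], [-0.24, -0.97], [0.68, -0.23]] @ diag([7.0660377192379835, 6.282938082641441]) @ [[0.78, -0.63], [0.63, 0.78]]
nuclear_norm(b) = 13.35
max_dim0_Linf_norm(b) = 5.16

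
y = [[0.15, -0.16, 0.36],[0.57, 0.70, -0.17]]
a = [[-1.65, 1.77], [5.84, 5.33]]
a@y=[[0.76, 1.5, -0.89], [3.91, 2.8, 1.2]]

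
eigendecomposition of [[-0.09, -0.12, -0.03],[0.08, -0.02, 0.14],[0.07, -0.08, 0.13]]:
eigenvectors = [[(-0.86+0j), (0.44-0.32j), (0.44+0.32j)], [0.23+0.00j, -0.62+0.00j, -0.62-0.00j], [0.46+0.00j, -0.48-0.30j, -0.48+0.30j]]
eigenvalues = [(-0.04+0j), (0.03+0.11j), (0.03-0.11j)]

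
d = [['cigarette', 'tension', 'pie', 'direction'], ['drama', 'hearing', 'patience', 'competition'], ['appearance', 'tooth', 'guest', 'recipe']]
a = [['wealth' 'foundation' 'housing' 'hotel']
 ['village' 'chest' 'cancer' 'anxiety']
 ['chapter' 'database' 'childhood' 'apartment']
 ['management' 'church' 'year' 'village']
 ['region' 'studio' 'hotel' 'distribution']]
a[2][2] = 'childhood'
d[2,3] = 'recipe'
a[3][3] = 'village'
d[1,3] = 'competition'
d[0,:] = ['cigarette', 'tension', 'pie', 'direction']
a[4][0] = 'region'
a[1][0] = 'village'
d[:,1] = ['tension', 'hearing', 'tooth']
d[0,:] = ['cigarette', 'tension', 'pie', 'direction']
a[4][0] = 'region'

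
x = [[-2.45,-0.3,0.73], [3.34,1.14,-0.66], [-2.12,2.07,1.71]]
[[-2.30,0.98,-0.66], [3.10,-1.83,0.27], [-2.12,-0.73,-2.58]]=x@[[0.99, -0.16, 0.06], [-0.11, -0.88, -0.45], [0.12, 0.44, -0.89]]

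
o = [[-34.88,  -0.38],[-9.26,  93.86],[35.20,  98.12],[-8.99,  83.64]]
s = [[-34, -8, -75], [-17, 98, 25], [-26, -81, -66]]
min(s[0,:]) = -75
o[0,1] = -0.38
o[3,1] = 83.64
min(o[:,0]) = -34.88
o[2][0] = 35.2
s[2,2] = -66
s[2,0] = -26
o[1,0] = -9.26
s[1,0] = -17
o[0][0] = -34.88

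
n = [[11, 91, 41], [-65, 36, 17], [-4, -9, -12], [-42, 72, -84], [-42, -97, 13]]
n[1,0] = -65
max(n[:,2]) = 41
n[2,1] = -9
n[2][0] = -4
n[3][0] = -42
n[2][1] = -9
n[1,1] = 36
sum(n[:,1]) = 93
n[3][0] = -42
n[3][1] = 72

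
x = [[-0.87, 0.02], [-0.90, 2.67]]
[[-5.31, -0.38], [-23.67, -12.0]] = x @ [[5.95,0.34], [-6.86,-4.38]]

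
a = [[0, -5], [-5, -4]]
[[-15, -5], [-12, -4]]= a@[[0, 0], [3, 1]]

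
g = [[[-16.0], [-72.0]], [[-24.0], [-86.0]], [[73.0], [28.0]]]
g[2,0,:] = [73.0]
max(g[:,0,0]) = 73.0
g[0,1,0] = -72.0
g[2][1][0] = 28.0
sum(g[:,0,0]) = 33.0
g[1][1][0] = -86.0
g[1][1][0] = -86.0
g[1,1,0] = -86.0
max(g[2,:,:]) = 73.0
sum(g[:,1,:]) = -130.0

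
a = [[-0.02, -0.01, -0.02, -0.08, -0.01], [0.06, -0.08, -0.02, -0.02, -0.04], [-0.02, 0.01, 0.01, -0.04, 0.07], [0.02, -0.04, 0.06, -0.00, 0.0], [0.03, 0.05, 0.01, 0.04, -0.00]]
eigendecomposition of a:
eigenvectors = [[-0.42+0.04j, -0.42-0.04j, 0.01+0.00j, (-0.57+0j), (-0.57-0j)], [-0.14+0.42j, (-0.14-0.42j), (0.61+0j), -0.38-0.07j, (-0.38+0.07j)], [-0.39-0.24j, -0.39+0.24j, 0.51+0.00j, 0.08+0.41j, 0.08-0.41j], [-0.09+0.42j, -0.09-0.42j, -0.12+0.00j, 0.45+0.19j, (0.45-0.19j)], [0.48+0.00j, 0.48-0.00j, -0.60+0.00j, -0.08+0.32j, (-0.08-0.32j)]]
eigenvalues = [(-0.06+0.08j), (-0.06-0.08j), (-0.05+0j), (0.04+0.04j), (0.04-0.04j)]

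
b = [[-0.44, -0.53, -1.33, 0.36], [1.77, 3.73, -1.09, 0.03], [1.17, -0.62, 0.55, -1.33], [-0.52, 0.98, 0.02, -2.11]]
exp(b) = [[-0.61, -1.67, -0.18, 0.24], [13.40, 46.99, -19.76, 5.21], [-2.28, -11.9, 5.23, -1.52], [2.17, 7.73, -2.96, 0.85]]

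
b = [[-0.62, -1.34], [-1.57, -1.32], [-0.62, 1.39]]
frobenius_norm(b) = 2.95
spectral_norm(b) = 2.58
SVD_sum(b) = [[-0.75, -1.26],[-0.99, -1.67],[0.45, 0.76]] + [[0.13, -0.08],[-0.58, 0.35],[-1.07, 0.63]]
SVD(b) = [[0.57, -0.11],[0.75, 0.48],[-0.34, 0.87]] @ diag([2.584471347568717, 1.422781730834473]) @ [[-0.51,-0.86], [-0.86,0.51]]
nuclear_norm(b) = 4.01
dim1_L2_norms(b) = [1.48, 2.05, 1.52]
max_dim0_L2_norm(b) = 2.34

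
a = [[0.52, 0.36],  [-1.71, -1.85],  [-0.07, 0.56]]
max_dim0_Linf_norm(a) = 1.85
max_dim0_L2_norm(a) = 1.97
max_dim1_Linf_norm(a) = 1.85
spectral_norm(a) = 2.62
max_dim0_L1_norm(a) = 2.77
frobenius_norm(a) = 2.66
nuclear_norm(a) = 3.07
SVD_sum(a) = [[0.41, 0.46], [-1.69, -1.87], [0.25, 0.27]] + [[0.11, -0.10],[-0.02, 0.02],[-0.32, 0.29]]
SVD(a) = [[-0.24, -0.32], [0.96, 0.06], [-0.14, 0.95]] @ diag([2.6193063803887284, 0.4520332793665734]) @ [[-0.67, -0.74], [-0.74, 0.67]]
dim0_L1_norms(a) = [2.3, 2.77]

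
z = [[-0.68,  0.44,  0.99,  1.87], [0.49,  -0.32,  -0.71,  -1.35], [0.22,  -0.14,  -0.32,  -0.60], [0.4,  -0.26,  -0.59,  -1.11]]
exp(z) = [[0.74,0.17,0.37,0.70], [0.18,0.88,-0.26,-0.51], [0.08,-0.05,0.88,-0.22], [0.15,-0.1,-0.22,0.58]]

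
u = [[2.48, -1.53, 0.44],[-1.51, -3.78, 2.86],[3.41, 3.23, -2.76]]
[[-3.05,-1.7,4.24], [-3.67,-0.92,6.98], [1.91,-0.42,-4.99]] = u @ [[-0.71,-0.82,0.47], [0.59,-0.7,-1.99], [-0.88,-1.68,0.06]]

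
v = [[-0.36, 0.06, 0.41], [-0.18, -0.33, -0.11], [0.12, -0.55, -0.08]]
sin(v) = [[-0.35, 0.03, 0.39], [-0.17, -0.32, -0.11], [0.13, -0.53, -0.08]]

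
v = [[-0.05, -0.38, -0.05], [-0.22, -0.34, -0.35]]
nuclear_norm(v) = 0.84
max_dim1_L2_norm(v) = 0.54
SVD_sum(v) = [[-0.12,-0.27,-0.18], [-0.18,-0.41,-0.27]] + [[0.07, -0.11, 0.13], [-0.04, 0.07, -0.08]]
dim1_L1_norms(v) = [0.48, 0.91]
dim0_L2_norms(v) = [0.23, 0.51, 0.35]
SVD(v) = [[-0.55, -0.84], [-0.84, 0.55]] @ diag([0.6244234327560819, 0.21446532732614562]) @ [[0.34, 0.79, 0.51],[-0.37, 0.61, -0.70]]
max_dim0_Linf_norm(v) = 0.38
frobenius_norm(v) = 0.66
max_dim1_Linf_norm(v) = 0.38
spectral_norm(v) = 0.62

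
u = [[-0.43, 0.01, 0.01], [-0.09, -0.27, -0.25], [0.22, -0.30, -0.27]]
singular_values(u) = [0.58, 0.45, 0.0]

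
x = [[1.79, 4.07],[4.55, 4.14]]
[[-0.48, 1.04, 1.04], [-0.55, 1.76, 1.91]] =x @ [[-0.02,0.26,0.31], [-0.11,0.14,0.12]]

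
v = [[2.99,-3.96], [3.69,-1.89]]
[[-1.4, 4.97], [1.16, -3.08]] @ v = [[14.15,  -3.85], [-7.9,  1.23]]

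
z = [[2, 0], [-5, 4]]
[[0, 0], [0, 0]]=z@[[0, 0], [0, 0]]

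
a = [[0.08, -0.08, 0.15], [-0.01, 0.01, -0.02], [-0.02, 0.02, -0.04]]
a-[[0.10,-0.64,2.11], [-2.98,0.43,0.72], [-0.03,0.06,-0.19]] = [[-0.02, 0.56, -1.96],[2.97, -0.42, -0.74],[0.01, -0.04, 0.15]]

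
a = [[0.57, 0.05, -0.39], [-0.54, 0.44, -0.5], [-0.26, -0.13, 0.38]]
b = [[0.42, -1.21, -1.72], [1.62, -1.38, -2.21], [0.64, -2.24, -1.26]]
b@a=[[1.34, -0.29, -0.21], [2.24, -0.24, -0.78], [1.9, -0.79, 0.39]]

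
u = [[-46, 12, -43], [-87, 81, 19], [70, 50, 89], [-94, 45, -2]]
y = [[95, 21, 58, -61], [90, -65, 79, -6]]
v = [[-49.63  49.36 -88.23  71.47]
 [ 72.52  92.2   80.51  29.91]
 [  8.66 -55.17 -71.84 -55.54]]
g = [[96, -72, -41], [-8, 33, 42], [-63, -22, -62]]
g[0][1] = -72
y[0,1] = 21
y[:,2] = [58, 79]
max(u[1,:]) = 81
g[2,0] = -63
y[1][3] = -6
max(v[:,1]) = 92.2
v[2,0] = 8.66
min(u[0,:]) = -46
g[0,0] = 96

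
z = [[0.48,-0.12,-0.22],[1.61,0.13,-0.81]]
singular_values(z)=[1.88, 0.15]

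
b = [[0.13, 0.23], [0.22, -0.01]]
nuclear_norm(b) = 0.47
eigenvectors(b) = [[0.81, -0.6], [0.58, 0.8]]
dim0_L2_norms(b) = [0.26, 0.23]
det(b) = -0.05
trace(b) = 0.12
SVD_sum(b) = [[0.19, 0.15], [0.13, 0.10]] + [[-0.06, 0.08], [0.09, -0.11]]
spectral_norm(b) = 0.30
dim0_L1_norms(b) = [0.35, 0.24]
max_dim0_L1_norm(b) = 0.35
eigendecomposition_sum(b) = [[0.19, 0.14], [0.14, 0.1]] + [[-0.06,0.09], [0.08,-0.11]]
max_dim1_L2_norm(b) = 0.26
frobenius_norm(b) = 0.34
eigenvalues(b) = [0.3, -0.18]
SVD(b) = [[-0.83, -0.56],[-0.56, 0.83]] @ diag([0.29584540625292505, 0.17542946046500213]) @ [[-0.78, -0.63], [0.63, -0.78]]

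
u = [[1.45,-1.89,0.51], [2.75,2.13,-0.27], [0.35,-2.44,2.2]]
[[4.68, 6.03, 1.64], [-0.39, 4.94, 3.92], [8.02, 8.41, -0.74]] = u@ [[0.96, 2.48, 1.35], [-1.14, -0.52, 0.03], [2.23, 2.85, -0.52]]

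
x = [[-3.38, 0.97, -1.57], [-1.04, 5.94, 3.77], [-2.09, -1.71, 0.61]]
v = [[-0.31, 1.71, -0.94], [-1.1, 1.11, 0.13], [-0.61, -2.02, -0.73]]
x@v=[[0.94, -1.53, 4.45], [-8.51, -2.80, -1.0], [2.16, -6.70, 1.30]]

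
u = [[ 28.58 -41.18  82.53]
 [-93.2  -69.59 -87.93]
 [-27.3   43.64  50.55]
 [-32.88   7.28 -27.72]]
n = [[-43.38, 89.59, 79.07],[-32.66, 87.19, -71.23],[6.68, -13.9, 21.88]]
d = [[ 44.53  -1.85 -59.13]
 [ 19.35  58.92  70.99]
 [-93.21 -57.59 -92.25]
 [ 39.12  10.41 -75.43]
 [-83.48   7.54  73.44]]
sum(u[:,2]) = 17.429999999999993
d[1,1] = 58.92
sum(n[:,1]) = 162.88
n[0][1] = 89.59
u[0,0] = 28.58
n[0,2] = 79.07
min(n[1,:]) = -71.23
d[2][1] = -57.59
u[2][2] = 50.55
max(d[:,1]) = 58.92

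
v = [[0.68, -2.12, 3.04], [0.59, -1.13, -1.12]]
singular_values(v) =[3.77, 1.69]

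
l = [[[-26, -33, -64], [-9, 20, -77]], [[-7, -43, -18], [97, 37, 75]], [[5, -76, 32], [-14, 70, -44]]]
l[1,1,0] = 97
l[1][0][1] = -43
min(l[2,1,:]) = -44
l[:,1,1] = [20, 37, 70]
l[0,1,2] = -77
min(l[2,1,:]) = -44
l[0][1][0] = -9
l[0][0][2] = -64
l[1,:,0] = [-7, 97]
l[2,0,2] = 32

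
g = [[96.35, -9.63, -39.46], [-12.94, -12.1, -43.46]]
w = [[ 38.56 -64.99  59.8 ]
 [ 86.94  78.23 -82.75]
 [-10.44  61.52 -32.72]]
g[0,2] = -39.46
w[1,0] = 86.94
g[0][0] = 96.35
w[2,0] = -10.44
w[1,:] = [86.94, 78.23, -82.75]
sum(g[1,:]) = -68.5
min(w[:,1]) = -64.99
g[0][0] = 96.35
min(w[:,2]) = -82.75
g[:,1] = [-9.63, -12.1]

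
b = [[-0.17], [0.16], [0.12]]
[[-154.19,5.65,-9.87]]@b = [[25.93]]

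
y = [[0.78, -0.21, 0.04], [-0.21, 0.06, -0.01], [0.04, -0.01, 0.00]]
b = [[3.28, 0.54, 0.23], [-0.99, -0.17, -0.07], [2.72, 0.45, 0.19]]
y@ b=[[2.88, 0.47, 0.2], [-0.78, -0.13, -0.05], [0.14, 0.02, 0.01]]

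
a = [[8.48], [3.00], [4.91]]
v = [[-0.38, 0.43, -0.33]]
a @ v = [[-3.22, 3.65, -2.8], [-1.14, 1.29, -0.99], [-1.87, 2.11, -1.62]]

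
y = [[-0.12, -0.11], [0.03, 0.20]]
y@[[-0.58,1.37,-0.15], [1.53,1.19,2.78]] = [[-0.10, -0.3, -0.29], [0.29, 0.28, 0.55]]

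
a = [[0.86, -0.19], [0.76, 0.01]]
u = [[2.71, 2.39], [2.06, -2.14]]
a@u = [[1.94, 2.46], [2.08, 1.80]]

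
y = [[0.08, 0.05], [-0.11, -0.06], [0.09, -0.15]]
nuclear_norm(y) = 0.33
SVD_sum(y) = [[0.00,  -0.0],[-0.01,  0.01],[0.10,  -0.14]] + [[0.08, 0.05], [-0.10, -0.07], [-0.01, -0.01]]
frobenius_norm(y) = 0.23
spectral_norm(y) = 0.18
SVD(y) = [[-0.03, 0.6], [0.09, -0.79], [-1.0, -0.09]] @ diag([0.17512159298623226, 0.15662831056346233]) @ [[-0.58, 0.81], [0.81, 0.58]]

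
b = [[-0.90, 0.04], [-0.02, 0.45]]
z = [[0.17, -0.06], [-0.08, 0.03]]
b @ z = [[-0.16, 0.06], [-0.04, 0.01]]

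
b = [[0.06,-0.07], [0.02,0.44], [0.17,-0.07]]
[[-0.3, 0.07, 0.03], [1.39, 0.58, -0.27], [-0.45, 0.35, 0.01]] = b @ [[-1.32, 2.58, -0.20], [3.22, 1.20, -0.6]]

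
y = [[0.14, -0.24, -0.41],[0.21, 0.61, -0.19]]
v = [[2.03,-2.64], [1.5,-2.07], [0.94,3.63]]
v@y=[[-0.27, -2.1, -0.33],[-0.22, -1.62, -0.22],[0.89, 1.99, -1.08]]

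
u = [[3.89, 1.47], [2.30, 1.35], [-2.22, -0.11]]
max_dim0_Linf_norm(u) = 3.89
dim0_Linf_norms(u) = [3.89, 1.47]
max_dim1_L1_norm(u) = 5.36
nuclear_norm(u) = 6.17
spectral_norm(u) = 5.36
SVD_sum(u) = [[3.9, 1.43], [2.46, 0.9], [-1.99, -0.73]] + [[-0.01, 0.04], [-0.16, 0.45], [-0.23, 0.62]]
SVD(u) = [[-0.78, -0.05], [-0.49, -0.58], [0.40, -0.81]] @ diag([5.355479490021442, 0.8153768649892328]) @ [[-0.94,  -0.34], [0.34,  -0.94]]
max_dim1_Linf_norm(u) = 3.89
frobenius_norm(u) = 5.42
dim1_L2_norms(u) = [4.16, 2.67, 2.22]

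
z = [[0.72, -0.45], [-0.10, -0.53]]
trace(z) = 0.19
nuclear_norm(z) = 1.37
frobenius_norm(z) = 1.01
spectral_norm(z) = 0.88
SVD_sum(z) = [[0.61, -0.57], [0.21, -0.19]] + [[0.11, 0.12], [-0.31, -0.34]]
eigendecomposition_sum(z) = [[0.73, -0.26], [-0.06, 0.02]] + [[-0.01, -0.19], [-0.04, -0.55]]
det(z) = -0.43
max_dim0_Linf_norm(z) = 0.72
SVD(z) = [[-0.95, -0.32],  [-0.32, 0.95]] @ diag([0.8819480917047818, 0.48370193666998446]) @ [[-0.74, 0.68], [-0.68, -0.74]]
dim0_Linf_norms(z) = [0.72, 0.53]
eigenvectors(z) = [[1.0, 0.33], [-0.08, 0.94]]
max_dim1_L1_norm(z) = 1.17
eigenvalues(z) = [0.76, -0.57]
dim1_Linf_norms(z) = [0.72, 0.53]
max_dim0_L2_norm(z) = 0.73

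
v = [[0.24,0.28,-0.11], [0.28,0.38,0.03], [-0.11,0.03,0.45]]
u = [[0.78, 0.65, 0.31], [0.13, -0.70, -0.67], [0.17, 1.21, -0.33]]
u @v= [[0.34, 0.47, 0.07], [-0.09, -0.25, -0.34], [0.42, 0.5, -0.13]]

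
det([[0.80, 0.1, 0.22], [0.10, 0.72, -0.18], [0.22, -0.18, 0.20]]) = 0.045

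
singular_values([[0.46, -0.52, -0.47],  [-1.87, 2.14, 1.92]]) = [3.53, 0.0]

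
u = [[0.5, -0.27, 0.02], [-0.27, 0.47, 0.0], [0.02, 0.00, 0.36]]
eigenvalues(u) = [0.76, 0.21, 0.36]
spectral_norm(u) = 0.76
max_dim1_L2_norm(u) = 0.57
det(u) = 0.06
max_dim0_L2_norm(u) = 0.57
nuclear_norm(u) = 1.33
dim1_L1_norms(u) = [0.79, 0.74, 0.38]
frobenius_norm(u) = 0.86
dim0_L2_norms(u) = [0.57, 0.54, 0.36]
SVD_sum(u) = [[0.4, -0.38, 0.02], [-0.38, 0.36, -0.02], [0.02, -0.02, 0.00]] + [[0.00, 0.0, 0.01], [0.00, 0.00, 0.03], [0.01, 0.03, 0.36]] + [[0.10, 0.11, -0.01], [0.11, 0.11, -0.01], [-0.01, -0.01, 0.0]]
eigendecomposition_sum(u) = [[0.40,-0.38,0.02], [-0.38,0.36,-0.02], [0.02,-0.02,0.0]] + [[0.10,0.11,-0.01], [0.11,0.11,-0.01], [-0.01,-0.01,0.0]] + [[0.0, 0.00, 0.01], [0.00, 0.0, 0.03], [0.01, 0.03, 0.36]]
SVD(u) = [[-0.73, 0.04, 0.69], [0.69, 0.09, 0.72], [-0.04, 0.99, -0.09]] @ diag([0.755949948964035, 0.3607574611012315, 0.21329258993473346]) @ [[-0.73, 0.69, -0.04], [0.04, 0.09, 0.99], [0.69, 0.72, -0.09]]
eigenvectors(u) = [[0.73, -0.69, 0.04], [-0.69, -0.72, 0.09], [0.04, 0.09, 0.99]]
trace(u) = 1.33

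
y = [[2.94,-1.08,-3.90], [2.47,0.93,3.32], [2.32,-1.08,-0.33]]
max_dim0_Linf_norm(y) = 3.9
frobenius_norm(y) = 7.05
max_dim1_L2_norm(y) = 5.0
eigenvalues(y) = [(1.07+3.55j), (1.07-3.55j), (1.4+0j)]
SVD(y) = [[-0.88,  -0.23,  -0.41], [0.38,  -0.86,  -0.34], [-0.28,  -0.45,  0.85]] @ diag([5.554621392742305, 4.260252009802601, 0.8138390481307912]) @ [[-0.42, 0.29, 0.86],[-0.90, -0.02, -0.43],[-0.11, -0.96, 0.27]]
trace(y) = 3.54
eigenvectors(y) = [[-0.18+0.50j, (-0.18-0.5j), (-0.34+0j)], [(0.73+0j), (0.73-0j), (-0.93+0j)], [(0.17+0.41j), (0.17-0.41j), (0.12+0j)]]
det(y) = 19.26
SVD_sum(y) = [[2.03, -1.42, -4.22],[-0.87, 0.61, 1.82],[0.65, -0.45, -1.35]] + [[0.87, 0.02, 0.41], [3.31, 0.06, 1.58], [1.75, 0.03, 0.83]] + [[0.04, 0.32, -0.09], [0.03, 0.26, -0.07], [-0.08, -0.66, 0.18]]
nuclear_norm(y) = 10.63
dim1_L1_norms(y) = [7.92, 6.72, 3.73]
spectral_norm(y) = 5.55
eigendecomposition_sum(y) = [[1.23+0.90j,-0.67-0.16j,(-1.65+1.32j)],[0.58-2.00j,(0.11+0.93j),(2.47+1.5j)],[1.25-0.14j,-0.49+0.28j,(-0.27+1.72j)]] + [[1.23-0.90j, -0.67+0.16j, (-1.65-1.32j)], [(0.58+2j), (0.11-0.93j), (2.47-1.5j)], [(1.25+0.14j), -0.49-0.28j, -0.27-1.72j]] + [[0.48+0.00j,(0.26-0j),(-0.6-0j)],[(1.32+0j),0.70-0.00j,(-1.62-0j)],[-0.17-0.00j,-0.09+0.00j,0.21+0.00j]]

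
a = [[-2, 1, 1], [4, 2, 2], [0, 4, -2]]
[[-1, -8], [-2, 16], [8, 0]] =a @[[0, 4], [1, 0], [-2, 0]]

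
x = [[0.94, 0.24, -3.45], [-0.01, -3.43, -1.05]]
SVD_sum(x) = [[0.46, -1.60, -2.24], [0.46, -1.6, -2.25]] + [[0.48,1.84,-1.21], [-0.47,-1.83,1.20]]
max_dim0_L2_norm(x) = 3.61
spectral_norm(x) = 3.96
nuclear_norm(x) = 7.13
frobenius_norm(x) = 5.07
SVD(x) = [[-0.71,-0.71], [-0.71,0.71]] @ diag([3.95544250102696, 3.172644736031689]) @ [[-0.17, 0.57, 0.80], [-0.21, -0.82, 0.54]]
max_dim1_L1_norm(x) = 4.63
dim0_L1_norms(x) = [0.95, 3.67, 4.5]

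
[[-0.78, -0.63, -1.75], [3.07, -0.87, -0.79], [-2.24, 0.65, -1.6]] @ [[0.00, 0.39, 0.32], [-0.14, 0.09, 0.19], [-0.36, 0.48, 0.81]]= [[0.72, -1.2, -1.79], [0.41, 0.74, 0.18], [0.48, -1.58, -1.89]]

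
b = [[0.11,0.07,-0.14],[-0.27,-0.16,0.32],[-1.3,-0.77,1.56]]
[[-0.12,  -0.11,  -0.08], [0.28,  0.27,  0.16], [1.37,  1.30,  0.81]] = b@ [[-0.65, -0.79, 0.73], [-0.11, 0.78, -0.1], [0.28, 0.56, 1.08]]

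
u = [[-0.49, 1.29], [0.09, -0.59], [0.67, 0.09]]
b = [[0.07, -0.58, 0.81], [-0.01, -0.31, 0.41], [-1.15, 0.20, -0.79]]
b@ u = [[0.46, 0.51], [0.25, 0.21], [0.05, -1.67]]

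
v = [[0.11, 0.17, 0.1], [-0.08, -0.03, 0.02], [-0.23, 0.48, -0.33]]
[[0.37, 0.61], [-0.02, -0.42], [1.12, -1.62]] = v @[[-0.55, 5.56], [2.30, -0.35], [0.35, 0.53]]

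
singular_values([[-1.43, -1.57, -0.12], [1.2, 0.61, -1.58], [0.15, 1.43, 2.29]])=[3.04, 2.62, 0.09]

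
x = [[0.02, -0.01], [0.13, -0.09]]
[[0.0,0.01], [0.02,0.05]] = x @[[-0.07, 0.31], [-0.29, -0.06]]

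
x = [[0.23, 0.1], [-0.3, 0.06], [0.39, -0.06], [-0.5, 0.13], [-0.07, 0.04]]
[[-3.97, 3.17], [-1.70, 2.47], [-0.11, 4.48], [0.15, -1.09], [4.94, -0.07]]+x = [[-3.74, 3.27], [-2.00, 2.53], [0.28, 4.42], [-0.35, -0.96], [4.87, -0.03]]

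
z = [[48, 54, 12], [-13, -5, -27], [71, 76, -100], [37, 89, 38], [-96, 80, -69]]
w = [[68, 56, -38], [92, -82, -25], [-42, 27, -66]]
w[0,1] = 56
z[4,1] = 80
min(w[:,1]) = -82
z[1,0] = -13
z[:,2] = [12, -27, -100, 38, -69]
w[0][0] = 68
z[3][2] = 38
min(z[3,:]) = 37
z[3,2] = 38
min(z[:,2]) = -100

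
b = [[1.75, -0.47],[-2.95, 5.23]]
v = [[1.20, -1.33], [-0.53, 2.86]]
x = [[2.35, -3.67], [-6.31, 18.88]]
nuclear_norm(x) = 21.39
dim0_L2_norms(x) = [6.73, 19.23]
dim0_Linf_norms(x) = [6.31, 18.88]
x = b @ v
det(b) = 7.77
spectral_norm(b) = 6.14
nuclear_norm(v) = 4.14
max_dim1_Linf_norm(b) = 5.23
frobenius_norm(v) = 3.42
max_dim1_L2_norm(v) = 2.91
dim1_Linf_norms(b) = [1.75, 5.23]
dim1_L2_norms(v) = [1.79, 2.91]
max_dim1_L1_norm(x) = 25.19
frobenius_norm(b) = 6.27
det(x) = 21.21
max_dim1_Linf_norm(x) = 18.88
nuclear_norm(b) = 7.41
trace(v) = 4.06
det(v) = 2.73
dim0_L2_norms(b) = [3.43, 5.25]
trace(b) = 6.98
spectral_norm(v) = 3.32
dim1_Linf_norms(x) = [3.67, 18.88]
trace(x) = 21.23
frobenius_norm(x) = 20.38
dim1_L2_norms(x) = [4.36, 19.91]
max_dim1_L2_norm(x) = 19.91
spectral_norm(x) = 20.35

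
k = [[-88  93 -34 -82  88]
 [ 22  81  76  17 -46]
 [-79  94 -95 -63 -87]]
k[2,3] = -63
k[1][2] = 76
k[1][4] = -46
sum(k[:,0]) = -145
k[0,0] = -88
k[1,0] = 22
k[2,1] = 94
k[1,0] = 22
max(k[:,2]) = 76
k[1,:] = [22, 81, 76, 17, -46]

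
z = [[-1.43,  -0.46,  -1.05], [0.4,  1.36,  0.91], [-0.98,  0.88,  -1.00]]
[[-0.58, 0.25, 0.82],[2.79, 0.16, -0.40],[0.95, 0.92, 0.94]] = z@ [[-1.07, 0.11, -0.17], [1.45, 0.49, 0.17], [1.37, -0.6, -0.62]]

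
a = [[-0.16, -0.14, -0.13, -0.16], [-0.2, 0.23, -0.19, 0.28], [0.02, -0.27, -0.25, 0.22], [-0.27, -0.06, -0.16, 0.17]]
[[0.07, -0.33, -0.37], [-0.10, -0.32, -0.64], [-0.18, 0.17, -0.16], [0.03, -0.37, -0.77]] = a@[[-0.62,1.57,2.37],[-0.16,-0.40,0.10],[0.66,0.38,0.35],[-0.23,0.55,-0.42]]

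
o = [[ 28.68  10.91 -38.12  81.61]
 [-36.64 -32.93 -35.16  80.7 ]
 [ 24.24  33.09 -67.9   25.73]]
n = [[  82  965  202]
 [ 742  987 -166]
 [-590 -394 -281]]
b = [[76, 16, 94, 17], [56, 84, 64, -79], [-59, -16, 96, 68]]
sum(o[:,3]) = 188.04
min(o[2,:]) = -67.9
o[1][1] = -32.93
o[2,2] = -67.9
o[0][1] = 10.91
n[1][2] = -166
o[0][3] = 81.61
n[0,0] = 82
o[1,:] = [-36.64, -32.93, -35.16, 80.7]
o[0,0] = 28.68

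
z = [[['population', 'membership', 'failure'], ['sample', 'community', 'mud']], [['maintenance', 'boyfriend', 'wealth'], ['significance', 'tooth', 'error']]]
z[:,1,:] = [['sample', 'community', 'mud'], ['significance', 'tooth', 'error']]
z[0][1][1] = 'community'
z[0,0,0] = 'population'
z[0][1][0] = 'sample'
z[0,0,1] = 'membership'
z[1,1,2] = 'error'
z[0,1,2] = 'mud'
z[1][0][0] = 'maintenance'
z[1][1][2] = 'error'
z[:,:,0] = [['population', 'sample'], ['maintenance', 'significance']]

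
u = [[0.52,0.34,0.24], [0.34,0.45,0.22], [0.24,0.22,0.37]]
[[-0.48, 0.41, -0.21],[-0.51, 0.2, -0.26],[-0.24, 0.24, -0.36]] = u @ [[-0.42, 0.88, 0.21], [-0.89, -0.36, -0.27], [0.16, 0.30, -0.94]]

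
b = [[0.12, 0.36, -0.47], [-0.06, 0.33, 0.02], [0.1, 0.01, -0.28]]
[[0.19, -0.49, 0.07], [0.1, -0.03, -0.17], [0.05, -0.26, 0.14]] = b@[[-0.71, -0.38, 0.58], [0.21, -0.22, -0.38], [-0.43, 0.78, -0.3]]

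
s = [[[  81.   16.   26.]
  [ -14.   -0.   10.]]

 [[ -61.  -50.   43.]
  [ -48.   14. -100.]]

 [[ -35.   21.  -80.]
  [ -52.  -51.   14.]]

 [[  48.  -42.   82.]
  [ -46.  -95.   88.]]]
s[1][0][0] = -61.0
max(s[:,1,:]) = 88.0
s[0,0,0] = 81.0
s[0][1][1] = -0.0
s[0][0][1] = 16.0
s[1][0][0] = -61.0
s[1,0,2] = 43.0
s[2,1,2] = 14.0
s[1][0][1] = -50.0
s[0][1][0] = -14.0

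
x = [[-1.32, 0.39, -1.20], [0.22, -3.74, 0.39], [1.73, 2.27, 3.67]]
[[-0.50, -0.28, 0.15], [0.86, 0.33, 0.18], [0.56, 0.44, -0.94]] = x @ [[0.12, 0.07, 0.1], [-0.20, -0.07, -0.07], [0.22, 0.13, -0.26]]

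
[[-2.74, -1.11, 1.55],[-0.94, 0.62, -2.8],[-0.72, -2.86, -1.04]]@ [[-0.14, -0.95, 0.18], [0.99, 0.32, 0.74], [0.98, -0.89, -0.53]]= [[0.80, 0.87, -2.14],[-2.00, 3.58, 1.77],[-3.75, 0.69, -1.69]]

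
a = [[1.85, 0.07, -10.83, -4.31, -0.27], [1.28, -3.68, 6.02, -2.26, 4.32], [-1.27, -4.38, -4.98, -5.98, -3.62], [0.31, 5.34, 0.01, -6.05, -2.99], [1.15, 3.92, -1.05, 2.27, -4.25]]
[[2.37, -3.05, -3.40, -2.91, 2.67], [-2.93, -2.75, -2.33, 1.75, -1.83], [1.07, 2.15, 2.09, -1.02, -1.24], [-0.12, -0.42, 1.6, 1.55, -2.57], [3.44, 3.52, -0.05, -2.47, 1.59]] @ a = [[6.97, 21.21, -29.93, 40.68, -4.15], [-7.54, 22.29, 28.72, 18.04, -0.11], [0.34, -27.3, -7.76, -18.61, 9.75], [-5.27, -7.27, -6.48, -23.31, -1.29], [12.0, -19.45, -17.51, -3.93, 15.09]]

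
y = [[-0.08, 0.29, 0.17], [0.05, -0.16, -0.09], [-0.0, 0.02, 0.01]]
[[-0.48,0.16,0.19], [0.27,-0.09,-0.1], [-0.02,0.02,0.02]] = y @[[1.51, 0.56, 0.90],[-0.39, 1.45, -0.0],[-1.44, -1.27, 1.56]]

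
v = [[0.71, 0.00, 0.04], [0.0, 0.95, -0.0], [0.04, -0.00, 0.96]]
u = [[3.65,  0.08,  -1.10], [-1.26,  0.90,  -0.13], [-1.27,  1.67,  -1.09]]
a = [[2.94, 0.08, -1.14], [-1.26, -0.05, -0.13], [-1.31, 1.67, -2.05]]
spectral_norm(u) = 4.18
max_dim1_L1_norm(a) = 5.03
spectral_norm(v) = 0.97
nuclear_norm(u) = 6.62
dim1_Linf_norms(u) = [3.65, 1.26, 1.67]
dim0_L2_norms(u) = [4.06, 1.9, 1.55]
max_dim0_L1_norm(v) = 1.0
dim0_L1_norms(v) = [0.75, 0.95, 1.0]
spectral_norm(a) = 3.51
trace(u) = 3.46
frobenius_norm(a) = 4.50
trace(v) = 2.62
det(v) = 0.65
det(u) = -1.83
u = a + v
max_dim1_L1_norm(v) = 1.0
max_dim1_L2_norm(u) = 3.81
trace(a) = 0.84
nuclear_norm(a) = 6.64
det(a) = 3.22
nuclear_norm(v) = 2.62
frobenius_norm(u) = 4.75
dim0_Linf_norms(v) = [0.71, 0.95, 0.96]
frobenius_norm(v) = 1.53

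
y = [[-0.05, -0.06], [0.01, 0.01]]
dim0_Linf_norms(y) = [0.05, 0.06]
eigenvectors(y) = [[-0.98, 0.79], [0.21, -0.62]]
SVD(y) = [[-0.98,0.18], [0.18,0.98]] @ diag([0.07936253712102603, 0.0012600403619594759]) @ [[0.64, 0.77],[0.77, -0.64]]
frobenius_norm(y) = 0.08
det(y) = 0.00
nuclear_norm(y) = 0.08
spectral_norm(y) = 0.08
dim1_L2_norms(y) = [0.08, 0.01]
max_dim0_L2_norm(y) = 0.06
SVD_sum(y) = [[-0.05, -0.06], [0.01, 0.01]] + [[0.00, -0.00], [0.0, -0.00]]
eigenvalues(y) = [-0.04, -0.0]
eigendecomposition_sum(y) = [[-0.05, -0.06],[0.01, 0.01]] + [[0.0,0.0], [-0.0,-0.00]]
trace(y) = -0.04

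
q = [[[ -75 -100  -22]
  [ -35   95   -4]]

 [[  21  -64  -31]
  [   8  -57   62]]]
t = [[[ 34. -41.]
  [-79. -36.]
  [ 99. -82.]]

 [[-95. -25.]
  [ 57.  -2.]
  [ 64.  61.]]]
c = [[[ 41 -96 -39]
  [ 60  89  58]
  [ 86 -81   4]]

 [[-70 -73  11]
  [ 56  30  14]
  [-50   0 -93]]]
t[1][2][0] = 64.0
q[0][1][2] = -4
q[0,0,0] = -75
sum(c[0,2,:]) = 9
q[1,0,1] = -64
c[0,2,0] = 86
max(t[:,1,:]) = 57.0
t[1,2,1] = 61.0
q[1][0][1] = -64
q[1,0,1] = -64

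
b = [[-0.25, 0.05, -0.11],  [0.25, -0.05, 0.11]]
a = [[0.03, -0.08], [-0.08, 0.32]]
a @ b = [[-0.03, 0.01, -0.01],[0.10, -0.02, 0.04]]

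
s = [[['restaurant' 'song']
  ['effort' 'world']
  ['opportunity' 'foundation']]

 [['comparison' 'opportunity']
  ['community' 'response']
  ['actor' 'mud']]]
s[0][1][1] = 'world'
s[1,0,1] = 'opportunity'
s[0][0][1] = 'song'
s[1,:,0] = ['comparison', 'community', 'actor']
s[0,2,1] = 'foundation'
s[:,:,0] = [['restaurant', 'effort', 'opportunity'], ['comparison', 'community', 'actor']]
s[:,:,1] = [['song', 'world', 'foundation'], ['opportunity', 'response', 'mud']]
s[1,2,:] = ['actor', 'mud']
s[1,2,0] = 'actor'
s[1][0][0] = 'comparison'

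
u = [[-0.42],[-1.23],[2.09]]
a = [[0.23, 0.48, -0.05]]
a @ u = [[-0.79]]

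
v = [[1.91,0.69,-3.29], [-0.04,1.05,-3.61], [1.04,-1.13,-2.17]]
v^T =[[1.91, -0.04, 1.04], [0.69, 1.05, -1.13], [-3.29, -3.61, -2.17]]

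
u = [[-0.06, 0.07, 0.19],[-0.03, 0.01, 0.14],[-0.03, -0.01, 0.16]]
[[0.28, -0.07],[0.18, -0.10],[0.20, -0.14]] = u@[[-0.98, -0.49],[0.19, 1.09],[1.07, -0.90]]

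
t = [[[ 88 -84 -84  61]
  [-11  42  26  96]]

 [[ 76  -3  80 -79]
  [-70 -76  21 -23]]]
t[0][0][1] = -84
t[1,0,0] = 76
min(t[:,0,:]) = -84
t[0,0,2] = -84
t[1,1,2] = 21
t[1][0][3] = -79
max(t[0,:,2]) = 26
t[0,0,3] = 61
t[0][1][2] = 26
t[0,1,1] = 42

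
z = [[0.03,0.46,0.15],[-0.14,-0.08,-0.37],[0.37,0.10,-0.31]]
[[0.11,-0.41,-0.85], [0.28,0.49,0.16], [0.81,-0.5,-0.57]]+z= [[0.14, 0.05, -0.7], [0.14, 0.41, -0.21], [1.18, -0.40, -0.88]]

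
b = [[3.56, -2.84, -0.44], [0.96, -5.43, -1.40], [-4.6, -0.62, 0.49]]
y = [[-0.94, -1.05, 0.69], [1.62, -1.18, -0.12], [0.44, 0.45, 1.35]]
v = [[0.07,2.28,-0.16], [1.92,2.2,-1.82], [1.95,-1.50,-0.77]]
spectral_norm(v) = 3.86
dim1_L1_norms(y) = [2.68, 2.92, 2.24]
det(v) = -3.88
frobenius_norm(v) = 4.87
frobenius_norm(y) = 2.95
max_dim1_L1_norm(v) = 5.94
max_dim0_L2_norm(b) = 6.16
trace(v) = 1.50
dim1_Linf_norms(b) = [3.56, 5.43, 4.6]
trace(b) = -1.38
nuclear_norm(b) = 12.55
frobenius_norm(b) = 8.67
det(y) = 4.66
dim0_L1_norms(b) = [9.12, 8.89, 2.33]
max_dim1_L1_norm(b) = 7.79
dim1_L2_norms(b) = [4.58, 5.69, 4.67]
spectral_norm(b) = 7.14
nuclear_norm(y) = 5.06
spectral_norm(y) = 2.03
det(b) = -18.26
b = v @ y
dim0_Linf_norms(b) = [4.6, 5.43, 1.4]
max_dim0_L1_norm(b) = 9.12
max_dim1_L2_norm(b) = 5.69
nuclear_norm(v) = 7.15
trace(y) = -0.77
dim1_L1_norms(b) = [6.84, 7.79, 5.71]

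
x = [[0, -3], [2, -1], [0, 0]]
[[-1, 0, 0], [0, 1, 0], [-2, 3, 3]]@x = [[0, 3], [2, -1], [6, 3]]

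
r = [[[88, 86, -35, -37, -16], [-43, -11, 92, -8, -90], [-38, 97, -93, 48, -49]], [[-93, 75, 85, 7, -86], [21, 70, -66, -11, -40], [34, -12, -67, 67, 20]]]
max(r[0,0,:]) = 88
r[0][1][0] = -43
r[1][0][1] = 75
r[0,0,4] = -16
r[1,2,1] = -12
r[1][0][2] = 85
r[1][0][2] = 85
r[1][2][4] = 20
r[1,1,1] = 70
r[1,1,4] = -40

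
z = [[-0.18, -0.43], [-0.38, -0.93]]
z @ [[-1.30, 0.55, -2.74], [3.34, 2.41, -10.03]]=[[-1.2,-1.14,4.81], [-2.61,-2.45,10.37]]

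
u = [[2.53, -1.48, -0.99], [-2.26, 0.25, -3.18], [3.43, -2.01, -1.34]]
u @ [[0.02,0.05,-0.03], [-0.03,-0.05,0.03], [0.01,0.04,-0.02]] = [[0.09, 0.16, -0.10], [-0.08, -0.25, 0.14], [0.12, 0.22, -0.14]]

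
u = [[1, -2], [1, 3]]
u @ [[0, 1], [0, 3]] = [[0, -5], [0, 10]]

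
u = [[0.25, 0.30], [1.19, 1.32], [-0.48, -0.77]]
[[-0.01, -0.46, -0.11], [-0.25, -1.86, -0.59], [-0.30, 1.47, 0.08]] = u @ [[-2.11, 1.82, -1.25], [1.71, -3.05, 0.68]]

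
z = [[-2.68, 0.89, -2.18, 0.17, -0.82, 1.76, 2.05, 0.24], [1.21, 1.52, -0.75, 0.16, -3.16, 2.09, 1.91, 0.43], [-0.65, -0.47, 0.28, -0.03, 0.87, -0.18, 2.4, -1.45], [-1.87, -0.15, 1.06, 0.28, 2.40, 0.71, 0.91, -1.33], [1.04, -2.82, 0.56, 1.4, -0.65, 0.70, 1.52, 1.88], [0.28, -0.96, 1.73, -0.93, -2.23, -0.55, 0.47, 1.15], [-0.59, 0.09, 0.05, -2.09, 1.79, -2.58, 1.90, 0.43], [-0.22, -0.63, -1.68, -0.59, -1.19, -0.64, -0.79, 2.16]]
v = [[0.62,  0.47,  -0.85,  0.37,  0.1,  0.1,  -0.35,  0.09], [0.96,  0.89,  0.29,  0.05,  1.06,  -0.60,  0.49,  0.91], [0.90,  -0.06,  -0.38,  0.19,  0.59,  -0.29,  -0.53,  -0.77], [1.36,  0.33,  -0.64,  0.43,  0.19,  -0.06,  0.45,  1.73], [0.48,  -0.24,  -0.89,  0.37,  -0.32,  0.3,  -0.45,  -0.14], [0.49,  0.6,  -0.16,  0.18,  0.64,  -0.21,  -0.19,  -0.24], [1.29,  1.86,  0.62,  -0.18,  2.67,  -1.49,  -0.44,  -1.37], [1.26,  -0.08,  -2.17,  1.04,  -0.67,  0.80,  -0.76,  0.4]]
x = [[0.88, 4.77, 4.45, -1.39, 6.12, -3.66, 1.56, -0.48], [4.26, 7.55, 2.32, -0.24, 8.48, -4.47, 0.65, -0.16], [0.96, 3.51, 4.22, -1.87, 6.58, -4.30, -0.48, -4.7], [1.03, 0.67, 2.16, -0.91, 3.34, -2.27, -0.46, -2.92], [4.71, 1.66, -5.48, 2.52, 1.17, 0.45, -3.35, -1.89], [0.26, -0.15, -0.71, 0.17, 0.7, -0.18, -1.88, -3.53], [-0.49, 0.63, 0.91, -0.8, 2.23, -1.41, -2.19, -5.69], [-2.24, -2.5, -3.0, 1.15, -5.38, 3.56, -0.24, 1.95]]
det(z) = -956.43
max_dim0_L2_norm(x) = 14.13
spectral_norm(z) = 6.45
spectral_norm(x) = 21.47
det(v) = 0.00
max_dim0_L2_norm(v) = 3.1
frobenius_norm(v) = 6.56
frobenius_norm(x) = 25.11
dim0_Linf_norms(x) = [4.71, 7.55, 5.48, 2.52, 8.48, 4.47, 3.35, 5.69]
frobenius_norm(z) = 11.19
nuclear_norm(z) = 27.18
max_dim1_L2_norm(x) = 13.15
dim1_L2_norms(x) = [9.94, 13.15, 10.89, 5.66, 8.81, 4.14, 6.8, 8.19]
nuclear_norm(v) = 11.83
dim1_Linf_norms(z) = [2.68, 3.16, 2.4, 2.4, 2.82, 2.23, 2.58, 2.16]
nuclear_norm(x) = 41.95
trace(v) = 0.99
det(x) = -0.00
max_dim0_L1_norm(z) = 13.11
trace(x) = 12.49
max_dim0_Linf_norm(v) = 2.67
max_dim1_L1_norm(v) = 9.92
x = z @ v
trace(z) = 2.26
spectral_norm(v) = 4.66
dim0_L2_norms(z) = [3.76, 3.55, 3.56, 2.77, 5.21, 3.98, 4.6, 3.72]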